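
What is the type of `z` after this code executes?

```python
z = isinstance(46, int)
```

isinstance() returns bool

bool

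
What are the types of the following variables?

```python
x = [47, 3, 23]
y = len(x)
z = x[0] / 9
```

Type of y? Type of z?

len() returns int; int / int returns float

int, float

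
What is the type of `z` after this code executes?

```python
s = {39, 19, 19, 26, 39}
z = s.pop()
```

Popping from a set of ints returns int

int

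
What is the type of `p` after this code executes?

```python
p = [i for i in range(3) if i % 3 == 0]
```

A list comprehension [...] produces a list

list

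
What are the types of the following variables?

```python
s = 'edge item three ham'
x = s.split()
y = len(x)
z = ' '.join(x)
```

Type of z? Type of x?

str.join() returns str; str.split() returns list

str, list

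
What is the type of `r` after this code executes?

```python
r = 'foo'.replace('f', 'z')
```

str.replace() returns str

str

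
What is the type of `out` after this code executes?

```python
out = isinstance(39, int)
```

isinstance() returns bool

bool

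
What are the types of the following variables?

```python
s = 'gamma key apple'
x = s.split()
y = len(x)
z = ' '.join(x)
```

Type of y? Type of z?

len() returns int; str.join() returns str

int, str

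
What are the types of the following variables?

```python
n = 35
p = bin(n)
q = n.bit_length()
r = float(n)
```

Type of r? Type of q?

float() returns float; int.bit_length() returns int

float, int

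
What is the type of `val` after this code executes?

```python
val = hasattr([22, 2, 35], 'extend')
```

hasattr() returns bool

bool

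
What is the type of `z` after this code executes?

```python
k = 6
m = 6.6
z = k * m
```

int * float returns float (6 * 6.6 = 39.6)

float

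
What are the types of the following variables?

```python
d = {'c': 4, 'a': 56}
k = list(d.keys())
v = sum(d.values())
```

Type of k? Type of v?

list(...) returns list; sum of int values returns int

list, int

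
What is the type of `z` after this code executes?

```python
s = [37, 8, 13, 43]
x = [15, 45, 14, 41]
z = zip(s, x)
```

zip() returns a zip iterator object

zip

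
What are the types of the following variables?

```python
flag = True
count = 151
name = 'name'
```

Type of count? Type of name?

count is int; name is str

int, str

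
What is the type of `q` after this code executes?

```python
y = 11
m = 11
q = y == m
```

Equality comparison returns bool

bool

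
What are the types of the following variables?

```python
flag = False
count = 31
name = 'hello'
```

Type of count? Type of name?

count is int; name is str

int, str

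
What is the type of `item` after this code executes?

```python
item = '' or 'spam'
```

'or' returns first truthy value ('spam', which is str)

str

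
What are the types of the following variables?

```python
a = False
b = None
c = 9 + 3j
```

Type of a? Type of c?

a is bool; c is complex

bool, complex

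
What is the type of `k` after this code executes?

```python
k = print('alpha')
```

print() returns None

NoneType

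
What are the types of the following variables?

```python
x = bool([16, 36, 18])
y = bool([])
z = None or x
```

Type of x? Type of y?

bool() returns bool; bool() returns bool

bool, bool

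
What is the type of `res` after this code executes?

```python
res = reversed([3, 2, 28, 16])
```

reversed() on a list returns a list_reverseiterator

list_reverseiterator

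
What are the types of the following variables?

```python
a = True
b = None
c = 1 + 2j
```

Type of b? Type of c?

b is NoneType; c is complex

NoneType, complex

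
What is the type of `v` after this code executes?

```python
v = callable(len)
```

callable() returns bool

bool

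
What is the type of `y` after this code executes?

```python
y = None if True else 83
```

Ternary: condition is True, if branch (None) taken → NoneType

NoneType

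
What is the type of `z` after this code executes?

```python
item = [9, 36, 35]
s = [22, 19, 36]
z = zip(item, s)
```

zip() returns a zip iterator object

zip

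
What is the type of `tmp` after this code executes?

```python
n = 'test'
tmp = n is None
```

'is' comparison returns bool

bool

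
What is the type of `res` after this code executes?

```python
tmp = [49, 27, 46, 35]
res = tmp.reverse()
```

list.reverse() returns None

NoneType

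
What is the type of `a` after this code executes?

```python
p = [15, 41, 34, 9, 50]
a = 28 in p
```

'in' operator returns bool

bool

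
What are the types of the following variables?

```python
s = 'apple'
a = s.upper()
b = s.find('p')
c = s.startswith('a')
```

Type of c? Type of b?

str.startswith() returns bool; str.find() returns int

bool, int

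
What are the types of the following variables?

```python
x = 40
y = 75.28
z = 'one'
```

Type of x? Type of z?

x is int; z is str

int, str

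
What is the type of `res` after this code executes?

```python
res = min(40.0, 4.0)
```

min() of floats returns float

float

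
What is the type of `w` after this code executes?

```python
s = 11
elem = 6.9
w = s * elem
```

int * float returns float (11 * 6.9 = 75.9)

float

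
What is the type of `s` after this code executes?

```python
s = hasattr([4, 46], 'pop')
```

hasattr() returns bool

bool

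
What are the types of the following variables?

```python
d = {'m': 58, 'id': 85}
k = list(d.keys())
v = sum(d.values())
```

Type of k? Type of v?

list(...) returns list; sum of int values returns int

list, int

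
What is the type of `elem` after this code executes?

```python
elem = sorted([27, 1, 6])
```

sorted() always returns list

list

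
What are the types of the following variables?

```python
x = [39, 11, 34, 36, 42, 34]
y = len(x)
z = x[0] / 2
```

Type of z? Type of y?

int / int returns float; len() returns int

float, int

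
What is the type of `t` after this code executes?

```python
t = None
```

None has type NoneType

NoneType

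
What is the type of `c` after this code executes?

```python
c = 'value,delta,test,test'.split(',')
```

str.split() returns list

list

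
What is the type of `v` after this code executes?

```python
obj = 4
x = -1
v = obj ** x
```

int ** negative int returns float

float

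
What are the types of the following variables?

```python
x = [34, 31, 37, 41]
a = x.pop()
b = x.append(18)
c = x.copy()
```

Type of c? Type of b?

list.copy() returns list; list.append() returns None

list, NoneType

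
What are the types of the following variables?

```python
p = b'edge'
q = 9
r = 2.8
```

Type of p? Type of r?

p is bytes; r is float

bytes, float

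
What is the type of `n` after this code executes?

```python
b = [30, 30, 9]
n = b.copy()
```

list.copy() returns list

list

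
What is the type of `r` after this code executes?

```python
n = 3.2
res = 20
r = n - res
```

float - int returns float (3.2 - 20 = -16.8)

float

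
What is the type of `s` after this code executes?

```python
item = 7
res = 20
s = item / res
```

int / int always returns float in Python 3 (7 / 20 = 0.35)

float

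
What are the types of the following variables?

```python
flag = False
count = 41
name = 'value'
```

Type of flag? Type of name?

flag is bool; name is str

bool, str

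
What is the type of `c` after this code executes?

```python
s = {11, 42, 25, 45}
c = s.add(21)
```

set.add() returns None (mutates in place)

NoneType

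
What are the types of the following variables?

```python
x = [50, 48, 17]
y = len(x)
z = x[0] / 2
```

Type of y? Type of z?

len() returns int; int / int returns float

int, float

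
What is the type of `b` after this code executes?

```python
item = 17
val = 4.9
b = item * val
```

int * float returns float (17 * 4.9 = 83.3)

float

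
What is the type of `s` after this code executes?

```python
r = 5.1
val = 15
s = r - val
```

float - int returns float (5.1 - 15 = -9.9)

float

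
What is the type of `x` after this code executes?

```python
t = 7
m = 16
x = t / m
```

int / int always returns float in Python 3 (7 / 16 = 0.4375)

float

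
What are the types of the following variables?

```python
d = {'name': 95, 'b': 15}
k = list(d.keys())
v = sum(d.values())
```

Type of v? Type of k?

sum of int values returns int; list(...) returns list

int, list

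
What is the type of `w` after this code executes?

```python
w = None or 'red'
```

'or' with None returns the other value ('red', str)

str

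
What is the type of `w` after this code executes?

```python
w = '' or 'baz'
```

'or' returns first truthy value ('baz', which is str)

str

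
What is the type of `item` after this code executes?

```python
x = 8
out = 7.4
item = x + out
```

int + float returns float (8 + 7.4 = 15.4)

float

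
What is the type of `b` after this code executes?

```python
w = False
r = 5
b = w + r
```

bool + int returns int (False is 0, so 0 + 5 = 5)

int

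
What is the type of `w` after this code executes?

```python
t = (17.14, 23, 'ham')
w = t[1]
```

Index 1 of tuple is 23 which is int

int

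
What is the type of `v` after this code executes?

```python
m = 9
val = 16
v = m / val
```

int / int always returns float in Python 3 (9 / 16 = 0.5625)

float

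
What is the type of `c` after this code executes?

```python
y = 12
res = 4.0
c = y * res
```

int * float returns float (12 * 4.0 = 48.0)

float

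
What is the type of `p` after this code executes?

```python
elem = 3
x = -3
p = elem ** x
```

int ** negative int returns float

float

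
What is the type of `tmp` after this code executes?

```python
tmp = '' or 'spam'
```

'or' returns first truthy value ('spam', which is str)

str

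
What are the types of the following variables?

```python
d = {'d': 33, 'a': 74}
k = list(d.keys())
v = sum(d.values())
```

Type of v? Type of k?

sum of int values returns int; list(...) returns list

int, list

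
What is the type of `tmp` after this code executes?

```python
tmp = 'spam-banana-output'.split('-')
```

str.split() returns list

list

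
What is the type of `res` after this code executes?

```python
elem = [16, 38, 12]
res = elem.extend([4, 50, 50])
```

list.extend() returns None

NoneType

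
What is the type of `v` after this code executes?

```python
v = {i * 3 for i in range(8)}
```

A set comprehension {expr for x in iterable} produces a set

set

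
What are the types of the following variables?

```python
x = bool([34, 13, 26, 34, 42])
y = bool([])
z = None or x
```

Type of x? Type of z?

bool() returns bool; None or <bool> returns the bool

bool, bool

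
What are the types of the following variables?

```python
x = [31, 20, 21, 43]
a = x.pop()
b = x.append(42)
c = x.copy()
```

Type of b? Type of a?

list.append() returns None; list.pop() returns the element (int)

NoneType, int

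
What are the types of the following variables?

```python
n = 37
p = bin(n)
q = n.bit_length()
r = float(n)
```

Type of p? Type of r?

bin() returns str; float() returns float

str, float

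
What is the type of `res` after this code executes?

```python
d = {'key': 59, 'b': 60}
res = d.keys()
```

.keys() returns a dict_keys view object

dict_keys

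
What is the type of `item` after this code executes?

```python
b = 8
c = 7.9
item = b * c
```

int * float returns float (8 * 7.9 = 63.2)

float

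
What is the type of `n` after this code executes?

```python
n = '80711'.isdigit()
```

str.isdigit() returns bool

bool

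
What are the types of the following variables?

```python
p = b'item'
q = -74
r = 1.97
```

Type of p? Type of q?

p is bytes; q is int

bytes, int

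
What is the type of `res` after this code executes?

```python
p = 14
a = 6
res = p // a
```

int // int returns int (14 // 6 = 2)

int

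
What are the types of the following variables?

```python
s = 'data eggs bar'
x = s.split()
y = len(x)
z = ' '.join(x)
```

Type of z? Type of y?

str.join() returns str; len() returns int

str, int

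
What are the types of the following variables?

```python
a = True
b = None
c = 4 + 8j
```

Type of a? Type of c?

a is bool; c is complex

bool, complex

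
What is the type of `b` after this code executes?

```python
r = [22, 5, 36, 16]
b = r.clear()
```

list.clear() returns None

NoneType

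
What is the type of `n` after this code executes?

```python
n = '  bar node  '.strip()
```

str.strip() returns str

str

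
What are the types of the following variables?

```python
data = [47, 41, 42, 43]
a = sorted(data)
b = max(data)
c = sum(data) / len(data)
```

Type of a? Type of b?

sorted() returns list; max of ints returns int

list, int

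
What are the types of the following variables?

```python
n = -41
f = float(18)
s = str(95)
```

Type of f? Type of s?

f is float; s is str

float, str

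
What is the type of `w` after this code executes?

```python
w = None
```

None has type NoneType

NoneType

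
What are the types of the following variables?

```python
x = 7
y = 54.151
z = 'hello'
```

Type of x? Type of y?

x is int; y is float

int, float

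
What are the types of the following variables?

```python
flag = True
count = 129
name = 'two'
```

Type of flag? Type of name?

flag is bool; name is str

bool, str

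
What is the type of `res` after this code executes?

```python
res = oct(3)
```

oct() returns str representation

str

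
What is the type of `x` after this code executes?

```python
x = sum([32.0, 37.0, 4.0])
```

sum() of floats returns float

float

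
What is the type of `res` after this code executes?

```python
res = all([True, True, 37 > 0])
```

all() returns bool

bool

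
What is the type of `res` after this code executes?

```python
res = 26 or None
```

'or' returns first truthy value (26, int)

int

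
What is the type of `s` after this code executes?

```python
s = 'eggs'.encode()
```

str.encode() returns bytes

bytes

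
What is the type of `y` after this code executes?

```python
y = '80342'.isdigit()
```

str.isdigit() returns bool

bool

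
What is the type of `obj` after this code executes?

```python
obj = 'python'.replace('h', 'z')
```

str.replace() returns str

str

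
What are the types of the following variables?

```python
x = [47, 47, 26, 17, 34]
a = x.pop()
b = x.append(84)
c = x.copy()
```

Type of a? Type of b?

list.pop() returns the element (int); list.append() returns None

int, NoneType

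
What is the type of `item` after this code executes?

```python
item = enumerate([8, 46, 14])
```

enumerate() returns an enumerate iterator object

enumerate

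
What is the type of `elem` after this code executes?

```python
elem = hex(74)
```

hex() returns str representation

str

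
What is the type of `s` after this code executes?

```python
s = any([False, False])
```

any() returns bool

bool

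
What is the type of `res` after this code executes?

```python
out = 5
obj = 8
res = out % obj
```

int % int returns int (5 % 8 = 5)

int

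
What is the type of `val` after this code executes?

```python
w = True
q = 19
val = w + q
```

bool + int returns int (True is 1, so 1 + 19 = 20)

int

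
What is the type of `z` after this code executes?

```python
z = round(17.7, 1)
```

round() with ndigits arg returns float

float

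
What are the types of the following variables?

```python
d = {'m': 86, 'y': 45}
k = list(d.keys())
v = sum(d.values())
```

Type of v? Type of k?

sum of int values returns int; list(...) returns list

int, list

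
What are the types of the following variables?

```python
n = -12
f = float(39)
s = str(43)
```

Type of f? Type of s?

f is float; s is str

float, str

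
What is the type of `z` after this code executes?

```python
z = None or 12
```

'or' with None returns the other value (12, int)

int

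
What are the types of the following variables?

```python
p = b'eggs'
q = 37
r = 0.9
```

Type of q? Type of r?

q is int; r is float

int, float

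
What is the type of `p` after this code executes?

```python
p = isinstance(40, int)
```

isinstance() returns bool

bool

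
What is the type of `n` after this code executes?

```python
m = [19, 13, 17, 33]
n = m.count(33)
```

list.count() returns int

int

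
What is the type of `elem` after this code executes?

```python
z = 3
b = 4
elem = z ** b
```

int ** positive int returns int (3 ** 4 = 81)

int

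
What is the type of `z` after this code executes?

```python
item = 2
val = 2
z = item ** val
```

int ** positive int returns int (2 ** 2 = 4)

int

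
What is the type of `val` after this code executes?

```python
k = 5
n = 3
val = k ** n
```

int ** positive int returns int (5 ** 3 = 125)

int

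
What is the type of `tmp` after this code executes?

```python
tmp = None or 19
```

'or' with None returns the other value (19, int)

int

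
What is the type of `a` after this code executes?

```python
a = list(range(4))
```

list(range(...)) returns list

list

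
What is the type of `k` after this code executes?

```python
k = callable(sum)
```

callable() returns bool

bool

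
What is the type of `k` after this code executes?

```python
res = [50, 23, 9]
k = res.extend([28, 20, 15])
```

list.extend() returns None

NoneType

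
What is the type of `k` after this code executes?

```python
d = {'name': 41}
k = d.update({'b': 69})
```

dict.update() returns None

NoneType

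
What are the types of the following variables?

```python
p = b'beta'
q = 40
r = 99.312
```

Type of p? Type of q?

p is bytes; q is int

bytes, int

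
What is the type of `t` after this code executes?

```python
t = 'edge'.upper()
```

str.upper() returns str

str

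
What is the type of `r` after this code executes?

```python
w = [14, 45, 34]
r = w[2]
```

Indexing a list of ints returns int (w[2] = 34)

int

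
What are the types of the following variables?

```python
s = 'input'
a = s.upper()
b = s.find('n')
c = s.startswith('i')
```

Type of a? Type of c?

str.upper() returns str; str.startswith() returns bool

str, bool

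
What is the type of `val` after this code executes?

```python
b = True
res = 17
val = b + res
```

bool + int returns int (True is 1, so 1 + 17 = 18)

int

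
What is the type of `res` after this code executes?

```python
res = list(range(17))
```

list(range(...)) returns list

list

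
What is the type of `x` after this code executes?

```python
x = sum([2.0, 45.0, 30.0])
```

sum() of floats returns float

float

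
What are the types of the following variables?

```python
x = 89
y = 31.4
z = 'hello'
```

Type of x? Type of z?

x is int; z is str

int, str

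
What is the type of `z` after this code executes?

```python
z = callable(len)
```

callable() returns bool

bool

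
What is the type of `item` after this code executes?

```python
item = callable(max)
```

callable() returns bool

bool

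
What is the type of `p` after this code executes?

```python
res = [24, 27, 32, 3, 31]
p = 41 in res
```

'in' operator returns bool

bool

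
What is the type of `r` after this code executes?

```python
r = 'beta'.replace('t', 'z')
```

str.replace() returns str

str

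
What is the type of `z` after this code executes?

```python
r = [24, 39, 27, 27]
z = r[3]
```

Indexing a list of ints returns int (r[3] = 27)

int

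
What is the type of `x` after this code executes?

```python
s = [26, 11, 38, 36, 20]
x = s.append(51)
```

list.append() returns None (mutates in place)

NoneType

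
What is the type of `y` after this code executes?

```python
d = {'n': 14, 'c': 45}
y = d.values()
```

.values() returns a dict_values view object

dict_values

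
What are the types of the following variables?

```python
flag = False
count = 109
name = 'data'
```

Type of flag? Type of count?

flag is bool; count is int

bool, int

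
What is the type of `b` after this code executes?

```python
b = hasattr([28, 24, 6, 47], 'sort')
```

hasattr() returns bool

bool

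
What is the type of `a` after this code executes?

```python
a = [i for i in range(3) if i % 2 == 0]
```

A list comprehension [...] produces a list

list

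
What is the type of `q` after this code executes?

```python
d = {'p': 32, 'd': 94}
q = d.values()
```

.values() returns a dict_values view object

dict_values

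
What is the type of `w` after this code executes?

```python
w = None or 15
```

'or' with None returns the other value (15, int)

int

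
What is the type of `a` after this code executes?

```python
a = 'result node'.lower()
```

str.lower() returns str

str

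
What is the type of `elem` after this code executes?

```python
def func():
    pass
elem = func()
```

A function with no return statement returns None

NoneType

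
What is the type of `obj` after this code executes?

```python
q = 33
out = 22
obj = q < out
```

Comparison operators return bool

bool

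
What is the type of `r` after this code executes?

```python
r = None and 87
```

'and' returns first falsy value (None)

NoneType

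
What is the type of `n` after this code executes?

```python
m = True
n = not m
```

'not' always returns bool

bool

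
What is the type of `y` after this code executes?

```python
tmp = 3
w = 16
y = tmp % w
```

int % int returns int (3 % 16 = 3)

int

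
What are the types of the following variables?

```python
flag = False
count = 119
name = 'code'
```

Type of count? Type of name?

count is int; name is str

int, str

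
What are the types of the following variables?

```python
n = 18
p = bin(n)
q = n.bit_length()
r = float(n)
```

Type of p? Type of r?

bin() returns str; float() returns float

str, float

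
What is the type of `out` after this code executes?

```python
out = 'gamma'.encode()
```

str.encode() returns bytes

bytes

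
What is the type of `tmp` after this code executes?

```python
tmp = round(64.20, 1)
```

round() with ndigits arg returns float

float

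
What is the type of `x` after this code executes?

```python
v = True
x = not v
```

'not' always returns bool

bool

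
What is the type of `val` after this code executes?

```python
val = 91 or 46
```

'or' returns the first truthy value (91, which is int)

int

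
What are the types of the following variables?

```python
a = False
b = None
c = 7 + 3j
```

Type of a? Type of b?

a is bool; b is NoneType

bool, NoneType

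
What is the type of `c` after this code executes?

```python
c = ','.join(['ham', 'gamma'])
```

str.join() returns str

str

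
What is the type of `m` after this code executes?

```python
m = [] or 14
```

'or' returns first truthy value (14, which is int)

int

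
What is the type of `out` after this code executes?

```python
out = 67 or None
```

'or' returns first truthy value (67, int)

int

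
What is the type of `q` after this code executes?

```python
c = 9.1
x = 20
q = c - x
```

float - int returns float (9.1 - 20 = -10.9)

float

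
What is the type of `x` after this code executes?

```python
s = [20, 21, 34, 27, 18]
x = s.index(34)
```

list.index() returns int

int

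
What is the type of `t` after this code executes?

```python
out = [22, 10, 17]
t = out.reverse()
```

list.reverse() returns None

NoneType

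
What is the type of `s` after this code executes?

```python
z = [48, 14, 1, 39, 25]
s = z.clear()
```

list.clear() returns None

NoneType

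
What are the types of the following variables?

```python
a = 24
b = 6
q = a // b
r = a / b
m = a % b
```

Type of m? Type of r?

int % int returns int; int / int returns float

int, float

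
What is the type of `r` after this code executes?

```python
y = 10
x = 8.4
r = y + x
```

int + float returns float (10 + 8.4 = 18.4)

float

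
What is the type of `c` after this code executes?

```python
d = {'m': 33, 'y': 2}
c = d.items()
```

dict.items() returns a dict_items view

dict_items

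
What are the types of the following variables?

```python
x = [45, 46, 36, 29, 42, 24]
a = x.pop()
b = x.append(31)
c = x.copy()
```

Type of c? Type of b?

list.copy() returns list; list.append() returns None

list, NoneType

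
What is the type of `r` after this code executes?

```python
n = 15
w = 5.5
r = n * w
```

int * float returns float (15 * 5.5 = 82.5)

float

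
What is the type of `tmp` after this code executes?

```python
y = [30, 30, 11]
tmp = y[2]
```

Indexing a list of ints returns int (y[2] = 11)

int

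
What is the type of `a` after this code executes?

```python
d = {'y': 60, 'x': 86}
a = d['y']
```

Accessing dict[str, int] with key 'y' returns int value 60

int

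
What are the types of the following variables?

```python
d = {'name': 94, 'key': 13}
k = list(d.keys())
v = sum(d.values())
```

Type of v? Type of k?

sum of int values returns int; list(...) returns list

int, list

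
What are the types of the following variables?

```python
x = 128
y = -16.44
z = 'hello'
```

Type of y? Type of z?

y is float; z is str

float, str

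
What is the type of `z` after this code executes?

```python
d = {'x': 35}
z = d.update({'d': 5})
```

dict.update() returns None

NoneType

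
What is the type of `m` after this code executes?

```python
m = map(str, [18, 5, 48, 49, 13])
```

map() returns a map iterator object

map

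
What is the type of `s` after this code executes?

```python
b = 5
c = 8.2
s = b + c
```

int + float returns float (5 + 8.2 = 13.2)

float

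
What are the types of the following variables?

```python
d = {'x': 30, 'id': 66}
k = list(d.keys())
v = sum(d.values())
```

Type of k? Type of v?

list(...) returns list; sum of int values returns int

list, int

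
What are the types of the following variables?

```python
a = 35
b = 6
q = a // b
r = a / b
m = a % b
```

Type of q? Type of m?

int // int returns int; int % int returns int

int, int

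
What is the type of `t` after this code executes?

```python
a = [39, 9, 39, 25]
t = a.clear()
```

list.clear() returns None

NoneType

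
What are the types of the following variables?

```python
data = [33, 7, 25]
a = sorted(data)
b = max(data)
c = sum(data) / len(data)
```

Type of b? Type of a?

max of ints returns int; sorted() returns list

int, list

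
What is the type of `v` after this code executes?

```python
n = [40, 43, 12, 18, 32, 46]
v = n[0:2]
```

Slicing a list always returns a list

list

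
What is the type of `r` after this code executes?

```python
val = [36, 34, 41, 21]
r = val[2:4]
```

Slicing a list always returns a list

list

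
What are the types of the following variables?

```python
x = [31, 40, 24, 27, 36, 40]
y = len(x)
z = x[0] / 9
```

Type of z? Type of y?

int / int returns float; len() returns int

float, int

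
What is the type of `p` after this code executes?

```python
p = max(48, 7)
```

max() of ints returns int

int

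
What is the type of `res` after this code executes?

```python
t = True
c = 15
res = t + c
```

bool + int returns int (True is 1, so 1 + 15 = 16)

int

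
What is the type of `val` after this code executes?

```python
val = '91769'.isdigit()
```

str.isdigit() returns bool

bool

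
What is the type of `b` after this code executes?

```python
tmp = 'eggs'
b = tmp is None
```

'is' comparison returns bool

bool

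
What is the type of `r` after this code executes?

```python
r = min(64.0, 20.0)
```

min() of floats returns float

float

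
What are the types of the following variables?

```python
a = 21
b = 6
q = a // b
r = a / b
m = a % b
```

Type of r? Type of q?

int / int returns float; int // int returns int

float, int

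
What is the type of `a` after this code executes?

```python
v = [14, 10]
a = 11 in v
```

'in' operator returns bool

bool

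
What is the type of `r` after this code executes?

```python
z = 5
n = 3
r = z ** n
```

int ** positive int returns int (5 ** 3 = 125)

int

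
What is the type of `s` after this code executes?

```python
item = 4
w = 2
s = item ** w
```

int ** positive int returns int (4 ** 2 = 16)

int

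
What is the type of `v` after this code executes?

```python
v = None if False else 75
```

Ternary: condition is False, else branch (75) taken → int

int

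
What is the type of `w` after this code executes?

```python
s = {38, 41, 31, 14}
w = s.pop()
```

Popping from a set of ints returns int

int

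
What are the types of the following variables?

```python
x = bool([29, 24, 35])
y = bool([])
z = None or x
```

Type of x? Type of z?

bool() returns bool; None or <bool> returns the bool

bool, bool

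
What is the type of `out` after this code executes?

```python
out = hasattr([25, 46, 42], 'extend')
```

hasattr() returns bool

bool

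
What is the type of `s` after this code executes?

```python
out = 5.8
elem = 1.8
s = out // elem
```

float // float returns float (floor division preserves float type)

float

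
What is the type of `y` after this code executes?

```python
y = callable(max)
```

callable() returns bool

bool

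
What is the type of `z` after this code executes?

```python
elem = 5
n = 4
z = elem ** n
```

int ** positive int returns int (5 ** 4 = 625)

int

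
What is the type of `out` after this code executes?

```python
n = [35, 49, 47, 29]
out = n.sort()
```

list.sort() returns None (sorts in place)

NoneType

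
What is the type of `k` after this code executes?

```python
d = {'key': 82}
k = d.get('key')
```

dict.get() returns the value (int) when key is found

int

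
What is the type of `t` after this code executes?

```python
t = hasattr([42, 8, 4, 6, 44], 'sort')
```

hasattr() returns bool

bool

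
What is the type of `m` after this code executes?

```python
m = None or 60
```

'or' with None returns the other value (60, int)

int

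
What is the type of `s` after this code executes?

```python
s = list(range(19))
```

list(range(...)) returns list

list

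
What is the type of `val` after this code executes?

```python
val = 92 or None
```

'or' returns first truthy value (92, int)

int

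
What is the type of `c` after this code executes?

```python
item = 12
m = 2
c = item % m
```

int % int returns int (12 % 2 = 0)

int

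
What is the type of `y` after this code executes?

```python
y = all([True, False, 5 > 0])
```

all() returns bool

bool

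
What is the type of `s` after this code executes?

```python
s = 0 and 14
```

'and' returns the first falsy value (0, which is int)

int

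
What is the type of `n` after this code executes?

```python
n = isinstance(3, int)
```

isinstance() returns bool

bool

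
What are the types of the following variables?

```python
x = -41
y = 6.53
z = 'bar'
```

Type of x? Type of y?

x is int; y is float

int, float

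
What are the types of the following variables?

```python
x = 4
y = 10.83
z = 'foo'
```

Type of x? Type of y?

x is int; y is float

int, float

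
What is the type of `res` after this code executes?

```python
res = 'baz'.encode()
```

str.encode() returns bytes

bytes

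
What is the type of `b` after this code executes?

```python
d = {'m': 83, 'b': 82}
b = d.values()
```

.values() returns a dict_values view object

dict_values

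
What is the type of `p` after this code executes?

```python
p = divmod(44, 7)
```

divmod() returns a tuple (quotient, remainder)

tuple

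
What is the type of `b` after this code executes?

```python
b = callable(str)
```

callable() returns bool

bool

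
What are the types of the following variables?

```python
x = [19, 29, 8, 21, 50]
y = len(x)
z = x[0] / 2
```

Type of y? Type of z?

len() returns int; int / int returns float

int, float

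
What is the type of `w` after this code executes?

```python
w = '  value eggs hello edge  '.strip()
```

str.strip() returns str

str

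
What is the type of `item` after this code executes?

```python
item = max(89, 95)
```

max() of ints returns int

int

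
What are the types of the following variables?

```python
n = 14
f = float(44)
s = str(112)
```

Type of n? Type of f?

n is int; f is float

int, float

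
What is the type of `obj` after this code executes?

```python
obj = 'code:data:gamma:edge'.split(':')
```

str.split() returns list

list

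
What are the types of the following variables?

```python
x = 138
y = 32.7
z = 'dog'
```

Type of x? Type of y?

x is int; y is float

int, float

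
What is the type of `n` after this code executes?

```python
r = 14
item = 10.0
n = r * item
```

int * float returns float (14 * 10.0 = 140.0)

float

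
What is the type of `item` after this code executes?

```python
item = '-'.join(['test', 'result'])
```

str.join() returns str

str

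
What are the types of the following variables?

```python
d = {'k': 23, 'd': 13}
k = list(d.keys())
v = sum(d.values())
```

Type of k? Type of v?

list(...) returns list; sum of int values returns int

list, int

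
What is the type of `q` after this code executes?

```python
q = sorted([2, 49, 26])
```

sorted() always returns list

list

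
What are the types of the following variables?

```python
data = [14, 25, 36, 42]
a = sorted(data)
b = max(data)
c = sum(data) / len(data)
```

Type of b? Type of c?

max of ints returns int; int / int returns float

int, float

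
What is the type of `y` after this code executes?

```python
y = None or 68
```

'or' with None returns the other value (68, int)

int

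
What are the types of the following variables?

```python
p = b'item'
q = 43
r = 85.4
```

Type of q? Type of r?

q is int; r is float

int, float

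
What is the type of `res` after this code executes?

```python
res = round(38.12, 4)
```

round() with ndigits arg returns float

float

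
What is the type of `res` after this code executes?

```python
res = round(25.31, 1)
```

round() with ndigits arg returns float

float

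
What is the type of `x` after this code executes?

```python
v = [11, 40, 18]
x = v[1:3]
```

Slicing a list always returns a list

list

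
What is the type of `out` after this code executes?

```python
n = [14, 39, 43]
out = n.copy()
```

list.copy() returns list

list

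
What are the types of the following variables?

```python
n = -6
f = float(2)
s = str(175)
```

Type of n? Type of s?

n is int; s is str

int, str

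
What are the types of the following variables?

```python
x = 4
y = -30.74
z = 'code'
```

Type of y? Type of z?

y is float; z is str

float, str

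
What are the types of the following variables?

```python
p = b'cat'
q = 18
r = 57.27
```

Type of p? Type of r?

p is bytes; r is float

bytes, float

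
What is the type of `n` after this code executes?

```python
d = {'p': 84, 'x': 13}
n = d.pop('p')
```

dict.pop() returns the value (int)

int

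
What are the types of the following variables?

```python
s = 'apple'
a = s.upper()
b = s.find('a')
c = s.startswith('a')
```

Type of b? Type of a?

str.find() returns int; str.upper() returns str

int, str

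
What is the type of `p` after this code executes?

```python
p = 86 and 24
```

'and' returns the last value when all truthy (24, which is int)

int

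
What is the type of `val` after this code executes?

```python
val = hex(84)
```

hex() returns str representation

str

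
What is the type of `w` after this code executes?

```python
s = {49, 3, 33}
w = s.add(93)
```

set.add() returns None (mutates in place)

NoneType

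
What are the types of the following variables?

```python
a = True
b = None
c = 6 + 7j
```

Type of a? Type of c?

a is bool; c is complex

bool, complex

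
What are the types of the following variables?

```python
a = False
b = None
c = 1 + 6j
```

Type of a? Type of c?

a is bool; c is complex

bool, complex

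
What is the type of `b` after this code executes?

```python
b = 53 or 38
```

'or' returns the first truthy value (53, which is int)

int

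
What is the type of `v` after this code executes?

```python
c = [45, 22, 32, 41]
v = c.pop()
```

list.pop() returns the popped element (int here)

int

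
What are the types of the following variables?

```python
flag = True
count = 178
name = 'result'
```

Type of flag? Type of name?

flag is bool; name is str

bool, str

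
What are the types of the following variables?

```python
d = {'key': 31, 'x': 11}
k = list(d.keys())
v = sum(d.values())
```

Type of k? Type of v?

list(...) returns list; sum of int values returns int

list, int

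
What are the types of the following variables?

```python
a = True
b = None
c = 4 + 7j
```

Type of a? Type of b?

a is bool; b is NoneType

bool, NoneType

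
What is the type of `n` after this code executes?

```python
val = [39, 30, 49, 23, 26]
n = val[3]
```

Indexing a list of ints returns int (val[3] = 23)

int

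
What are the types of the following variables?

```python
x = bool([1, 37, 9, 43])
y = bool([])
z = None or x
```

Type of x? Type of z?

bool() returns bool; None or <bool> returns the bool

bool, bool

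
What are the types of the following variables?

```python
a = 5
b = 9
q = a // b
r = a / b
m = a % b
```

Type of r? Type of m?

int / int returns float; int % int returns int

float, int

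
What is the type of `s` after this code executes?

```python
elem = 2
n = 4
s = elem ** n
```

int ** positive int returns int (2 ** 4 = 16)

int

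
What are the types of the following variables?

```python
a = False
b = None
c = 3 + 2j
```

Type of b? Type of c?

b is NoneType; c is complex

NoneType, complex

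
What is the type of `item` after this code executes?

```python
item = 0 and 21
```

'and' returns the first falsy value (0, which is int)

int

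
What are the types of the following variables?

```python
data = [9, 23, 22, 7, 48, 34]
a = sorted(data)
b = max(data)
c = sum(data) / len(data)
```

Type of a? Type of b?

sorted() returns list; max of ints returns int

list, int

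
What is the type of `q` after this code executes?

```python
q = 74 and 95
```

'and' returns the last value when all truthy (95, which is int)

int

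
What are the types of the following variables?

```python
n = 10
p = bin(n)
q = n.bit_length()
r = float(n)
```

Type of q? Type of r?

int.bit_length() returns int; float() returns float

int, float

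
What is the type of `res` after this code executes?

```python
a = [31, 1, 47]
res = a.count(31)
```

list.count() returns int

int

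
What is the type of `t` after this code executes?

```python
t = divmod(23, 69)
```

divmod() returns a tuple (quotient, remainder)

tuple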